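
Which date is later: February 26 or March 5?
March 5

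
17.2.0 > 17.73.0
False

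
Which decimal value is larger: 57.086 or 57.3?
57.3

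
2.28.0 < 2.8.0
False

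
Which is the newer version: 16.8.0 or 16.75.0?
16.75.0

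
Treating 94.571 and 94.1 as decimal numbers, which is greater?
94.571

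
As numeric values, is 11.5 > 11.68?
False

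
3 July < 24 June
False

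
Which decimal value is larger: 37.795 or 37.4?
37.795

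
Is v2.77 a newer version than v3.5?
No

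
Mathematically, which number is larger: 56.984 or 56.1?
56.984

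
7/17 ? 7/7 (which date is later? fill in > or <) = >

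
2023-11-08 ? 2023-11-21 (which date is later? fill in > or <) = <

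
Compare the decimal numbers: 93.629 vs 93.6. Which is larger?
93.629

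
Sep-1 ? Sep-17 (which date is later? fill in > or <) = <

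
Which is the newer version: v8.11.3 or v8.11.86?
v8.11.86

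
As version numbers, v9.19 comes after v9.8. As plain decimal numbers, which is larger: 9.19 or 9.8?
9.8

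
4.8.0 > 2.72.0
True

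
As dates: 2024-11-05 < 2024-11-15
True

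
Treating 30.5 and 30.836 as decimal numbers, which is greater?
30.836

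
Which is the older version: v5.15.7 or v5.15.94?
v5.15.7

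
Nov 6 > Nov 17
False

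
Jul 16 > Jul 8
True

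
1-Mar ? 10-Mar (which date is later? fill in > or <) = <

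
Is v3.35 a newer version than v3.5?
Yes. Version numbers are compared segment by segment as integers, not as decimals: minor version 35 > 5, so v3.35 > v3.5 (even though the decimal 3.35 < 3.5).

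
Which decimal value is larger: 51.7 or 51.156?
51.7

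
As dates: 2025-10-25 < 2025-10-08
False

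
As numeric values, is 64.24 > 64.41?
False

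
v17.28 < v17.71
True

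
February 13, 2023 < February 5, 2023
False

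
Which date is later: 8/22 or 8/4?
8/22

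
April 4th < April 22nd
True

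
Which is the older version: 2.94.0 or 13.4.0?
2.94.0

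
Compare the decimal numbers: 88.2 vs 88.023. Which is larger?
88.2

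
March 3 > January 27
True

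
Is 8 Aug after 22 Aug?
No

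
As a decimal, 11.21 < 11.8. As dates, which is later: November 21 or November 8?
November 21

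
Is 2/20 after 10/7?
No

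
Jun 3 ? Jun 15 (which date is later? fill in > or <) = <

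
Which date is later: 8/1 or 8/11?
8/11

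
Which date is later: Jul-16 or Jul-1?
Jul-16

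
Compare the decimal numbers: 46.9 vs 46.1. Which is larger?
46.9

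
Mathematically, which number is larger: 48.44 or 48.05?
48.44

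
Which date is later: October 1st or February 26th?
October 1st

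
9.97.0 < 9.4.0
False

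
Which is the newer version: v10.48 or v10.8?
v10.48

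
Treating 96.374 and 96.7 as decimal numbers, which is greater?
96.7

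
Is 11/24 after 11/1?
Yes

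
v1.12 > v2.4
False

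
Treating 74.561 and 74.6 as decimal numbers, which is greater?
74.6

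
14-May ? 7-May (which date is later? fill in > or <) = >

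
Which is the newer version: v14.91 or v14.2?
v14.91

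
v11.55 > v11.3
True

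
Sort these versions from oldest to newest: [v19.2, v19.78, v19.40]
[v19.2, v19.40, v19.78]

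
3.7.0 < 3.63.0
True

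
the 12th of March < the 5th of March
False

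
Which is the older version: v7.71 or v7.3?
v7.3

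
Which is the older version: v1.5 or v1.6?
v1.5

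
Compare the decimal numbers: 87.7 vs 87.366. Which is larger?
87.7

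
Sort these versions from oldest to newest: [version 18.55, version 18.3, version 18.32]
[version 18.3, version 18.32, version 18.55]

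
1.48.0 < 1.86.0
True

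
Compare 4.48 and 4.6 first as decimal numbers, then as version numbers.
As decimals: 4.48 < 4.6. As versions: v4.48 > v4.6 (minor version 48 > 6).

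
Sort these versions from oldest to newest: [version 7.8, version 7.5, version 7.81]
[version 7.5, version 7.8, version 7.81]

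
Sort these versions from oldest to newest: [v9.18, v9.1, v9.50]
[v9.1, v9.18, v9.50]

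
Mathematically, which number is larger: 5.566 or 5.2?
5.566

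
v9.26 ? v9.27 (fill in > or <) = <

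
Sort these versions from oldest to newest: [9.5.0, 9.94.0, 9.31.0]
[9.5.0, 9.31.0, 9.94.0]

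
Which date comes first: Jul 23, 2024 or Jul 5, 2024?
Jul 5, 2024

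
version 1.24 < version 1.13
False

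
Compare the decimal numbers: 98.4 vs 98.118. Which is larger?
98.4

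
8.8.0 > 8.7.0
True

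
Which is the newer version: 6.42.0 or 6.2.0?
6.42.0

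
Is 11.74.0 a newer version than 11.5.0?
Yes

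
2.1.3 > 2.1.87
False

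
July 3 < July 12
True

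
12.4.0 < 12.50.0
True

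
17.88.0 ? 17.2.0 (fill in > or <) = >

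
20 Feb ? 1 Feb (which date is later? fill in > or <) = >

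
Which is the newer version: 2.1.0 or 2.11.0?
2.11.0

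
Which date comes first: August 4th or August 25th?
August 4th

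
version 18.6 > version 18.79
False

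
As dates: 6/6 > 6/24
False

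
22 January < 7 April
True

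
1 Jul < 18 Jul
True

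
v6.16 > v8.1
False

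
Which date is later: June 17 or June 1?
June 17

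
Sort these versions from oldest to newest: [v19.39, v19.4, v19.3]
[v19.3, v19.4, v19.39]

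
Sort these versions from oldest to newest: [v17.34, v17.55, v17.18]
[v17.18, v17.34, v17.55]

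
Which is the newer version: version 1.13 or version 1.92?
version 1.92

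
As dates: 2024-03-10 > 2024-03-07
True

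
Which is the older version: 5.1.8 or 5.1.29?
5.1.8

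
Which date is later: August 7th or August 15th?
August 15th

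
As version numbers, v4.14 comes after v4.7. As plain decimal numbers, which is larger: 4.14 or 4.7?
4.7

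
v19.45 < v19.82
True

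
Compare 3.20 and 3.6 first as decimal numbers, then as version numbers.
As decimals: 3.20 < 3.6. As versions: v3.20 > v3.6 (minor version 20 > 6).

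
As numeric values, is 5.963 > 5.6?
True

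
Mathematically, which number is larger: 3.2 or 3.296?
3.296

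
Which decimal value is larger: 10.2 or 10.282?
10.282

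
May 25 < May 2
False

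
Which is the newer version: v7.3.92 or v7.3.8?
v7.3.92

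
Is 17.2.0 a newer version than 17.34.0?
No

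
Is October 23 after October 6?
Yes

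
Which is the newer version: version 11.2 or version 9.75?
version 11.2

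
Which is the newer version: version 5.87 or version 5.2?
version 5.87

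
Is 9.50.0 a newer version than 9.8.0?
Yes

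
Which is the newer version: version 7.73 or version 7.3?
version 7.73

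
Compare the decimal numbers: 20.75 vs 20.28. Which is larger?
20.75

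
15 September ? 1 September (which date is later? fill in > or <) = >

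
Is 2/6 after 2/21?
No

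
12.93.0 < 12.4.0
False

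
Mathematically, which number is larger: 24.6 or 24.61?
24.61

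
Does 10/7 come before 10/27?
Yes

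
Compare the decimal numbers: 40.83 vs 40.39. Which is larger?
40.83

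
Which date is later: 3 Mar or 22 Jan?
3 Mar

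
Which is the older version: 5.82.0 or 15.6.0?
5.82.0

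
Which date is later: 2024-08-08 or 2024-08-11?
2024-08-11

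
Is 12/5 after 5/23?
Yes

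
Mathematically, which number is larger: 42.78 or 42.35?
42.78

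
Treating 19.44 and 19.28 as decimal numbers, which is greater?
19.44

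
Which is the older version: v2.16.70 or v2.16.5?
v2.16.5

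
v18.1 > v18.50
False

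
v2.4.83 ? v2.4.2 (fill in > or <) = >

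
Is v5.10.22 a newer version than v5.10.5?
Yes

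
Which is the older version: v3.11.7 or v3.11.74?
v3.11.7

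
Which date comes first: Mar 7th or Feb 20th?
Feb 20th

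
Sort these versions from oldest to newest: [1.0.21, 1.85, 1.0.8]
[1.0.8, 1.0.21, 1.85]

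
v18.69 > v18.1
True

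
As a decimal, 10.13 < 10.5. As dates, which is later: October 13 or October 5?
October 13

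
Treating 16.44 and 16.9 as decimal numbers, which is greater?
16.9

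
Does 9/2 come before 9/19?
Yes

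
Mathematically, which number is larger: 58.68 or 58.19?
58.68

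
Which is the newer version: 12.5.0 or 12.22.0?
12.22.0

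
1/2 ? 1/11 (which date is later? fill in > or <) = <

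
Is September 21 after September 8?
Yes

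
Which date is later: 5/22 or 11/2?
11/2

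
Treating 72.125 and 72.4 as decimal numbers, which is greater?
72.4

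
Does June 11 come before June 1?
No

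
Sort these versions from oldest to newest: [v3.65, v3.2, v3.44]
[v3.2, v3.44, v3.65]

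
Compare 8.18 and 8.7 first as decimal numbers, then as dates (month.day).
As decimals: 8.18 < 8.7. As dates: 8/18 is later than 8/7 (day 18 > day 7).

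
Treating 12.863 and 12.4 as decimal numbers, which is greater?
12.863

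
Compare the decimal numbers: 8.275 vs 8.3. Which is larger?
8.3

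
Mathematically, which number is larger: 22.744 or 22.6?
22.744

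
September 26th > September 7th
True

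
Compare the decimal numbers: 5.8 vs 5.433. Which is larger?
5.8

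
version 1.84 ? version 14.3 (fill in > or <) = <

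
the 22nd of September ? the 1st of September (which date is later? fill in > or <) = >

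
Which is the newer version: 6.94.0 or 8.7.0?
8.7.0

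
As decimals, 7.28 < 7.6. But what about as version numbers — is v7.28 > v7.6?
True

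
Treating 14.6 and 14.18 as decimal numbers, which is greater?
14.6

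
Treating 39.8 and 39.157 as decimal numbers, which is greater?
39.8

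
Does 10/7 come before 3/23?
No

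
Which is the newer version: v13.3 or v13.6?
v13.6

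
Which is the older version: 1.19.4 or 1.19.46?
1.19.4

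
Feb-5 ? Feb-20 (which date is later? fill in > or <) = <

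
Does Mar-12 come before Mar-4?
No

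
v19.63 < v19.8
False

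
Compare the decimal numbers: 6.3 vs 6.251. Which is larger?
6.3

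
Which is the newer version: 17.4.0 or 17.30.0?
17.30.0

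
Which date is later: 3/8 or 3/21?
3/21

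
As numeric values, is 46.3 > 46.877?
False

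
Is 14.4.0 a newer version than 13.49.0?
Yes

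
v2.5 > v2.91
False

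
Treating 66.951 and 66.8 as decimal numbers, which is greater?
66.951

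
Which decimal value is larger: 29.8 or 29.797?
29.8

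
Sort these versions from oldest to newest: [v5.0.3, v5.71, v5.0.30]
[v5.0.3, v5.0.30, v5.71]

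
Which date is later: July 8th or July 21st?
July 21st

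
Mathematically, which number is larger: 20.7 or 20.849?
20.849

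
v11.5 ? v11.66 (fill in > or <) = <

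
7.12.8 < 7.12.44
True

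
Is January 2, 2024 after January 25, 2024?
No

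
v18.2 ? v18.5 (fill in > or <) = <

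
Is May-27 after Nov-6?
No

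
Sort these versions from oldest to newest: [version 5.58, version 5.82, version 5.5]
[version 5.5, version 5.58, version 5.82]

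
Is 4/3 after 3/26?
Yes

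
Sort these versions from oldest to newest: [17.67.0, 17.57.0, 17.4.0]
[17.4.0, 17.57.0, 17.67.0]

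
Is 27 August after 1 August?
Yes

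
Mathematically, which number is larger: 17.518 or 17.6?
17.6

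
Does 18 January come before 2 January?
No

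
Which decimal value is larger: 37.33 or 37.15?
37.33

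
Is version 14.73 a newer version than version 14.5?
Yes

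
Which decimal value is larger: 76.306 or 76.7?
76.7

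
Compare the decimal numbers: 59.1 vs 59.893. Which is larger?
59.893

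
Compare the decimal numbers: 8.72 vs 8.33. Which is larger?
8.72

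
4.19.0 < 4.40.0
True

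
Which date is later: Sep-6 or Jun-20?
Sep-6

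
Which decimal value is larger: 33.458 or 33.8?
33.8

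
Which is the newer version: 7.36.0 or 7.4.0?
7.36.0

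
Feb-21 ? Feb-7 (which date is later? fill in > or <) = >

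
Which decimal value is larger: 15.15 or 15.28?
15.28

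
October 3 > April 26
True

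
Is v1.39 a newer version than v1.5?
Yes. Version numbers are compared segment by segment as integers, not as decimals: minor version 39 > 5, so v1.39 > v1.5 (even though the decimal 1.39 < 1.5).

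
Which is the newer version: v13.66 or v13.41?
v13.66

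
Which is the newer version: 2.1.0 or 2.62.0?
2.62.0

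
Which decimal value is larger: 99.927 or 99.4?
99.927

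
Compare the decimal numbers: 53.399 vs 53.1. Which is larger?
53.399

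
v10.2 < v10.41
True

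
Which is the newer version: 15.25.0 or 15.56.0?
15.56.0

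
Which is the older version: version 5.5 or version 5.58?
version 5.5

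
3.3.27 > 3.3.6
True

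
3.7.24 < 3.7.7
False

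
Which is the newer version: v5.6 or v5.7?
v5.7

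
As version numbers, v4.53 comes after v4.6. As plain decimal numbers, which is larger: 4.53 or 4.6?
4.6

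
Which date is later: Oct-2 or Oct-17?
Oct-17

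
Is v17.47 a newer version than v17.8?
Yes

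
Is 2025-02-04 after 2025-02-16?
No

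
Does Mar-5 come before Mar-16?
Yes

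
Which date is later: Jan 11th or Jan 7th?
Jan 11th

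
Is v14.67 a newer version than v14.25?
Yes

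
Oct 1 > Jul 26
True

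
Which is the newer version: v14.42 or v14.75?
v14.75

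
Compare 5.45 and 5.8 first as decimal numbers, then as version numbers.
As decimals: 5.45 < 5.8. As versions: v5.45 > v5.8 (minor version 45 > 8).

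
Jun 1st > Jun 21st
False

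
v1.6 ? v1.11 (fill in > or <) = <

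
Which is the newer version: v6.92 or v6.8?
v6.92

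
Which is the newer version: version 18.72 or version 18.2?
version 18.72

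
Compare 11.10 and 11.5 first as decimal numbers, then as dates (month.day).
As decimals: 11.10 < 11.5. As dates: 11/10 is later than 11/5 (day 10 > day 5).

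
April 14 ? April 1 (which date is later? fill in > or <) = >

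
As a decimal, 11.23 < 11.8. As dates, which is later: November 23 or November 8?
November 23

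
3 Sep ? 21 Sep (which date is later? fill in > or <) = <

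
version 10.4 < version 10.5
True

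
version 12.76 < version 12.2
False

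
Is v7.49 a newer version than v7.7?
Yes. Version numbers are compared segment by segment as integers, not as decimals: minor version 49 > 7, so v7.49 > v7.7 (even though the decimal 7.49 < 7.7).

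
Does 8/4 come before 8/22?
Yes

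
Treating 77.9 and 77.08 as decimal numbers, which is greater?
77.9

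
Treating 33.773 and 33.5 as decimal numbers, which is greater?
33.773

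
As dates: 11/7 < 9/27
False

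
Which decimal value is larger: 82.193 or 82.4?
82.4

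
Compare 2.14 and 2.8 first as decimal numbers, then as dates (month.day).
As decimals: 2.14 < 2.8. As dates: 2/14 is later than 2/8 (day 14 > day 8).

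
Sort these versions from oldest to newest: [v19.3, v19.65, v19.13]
[v19.3, v19.13, v19.65]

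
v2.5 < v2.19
True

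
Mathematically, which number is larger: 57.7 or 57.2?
57.7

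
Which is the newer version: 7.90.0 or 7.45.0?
7.90.0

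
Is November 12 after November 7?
Yes. Day 12 comes after day 7 in November — this is a date comparison, not a decimal one (the decimal 11.12 would be smaller than 11.7).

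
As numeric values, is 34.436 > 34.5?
False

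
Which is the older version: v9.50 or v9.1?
v9.1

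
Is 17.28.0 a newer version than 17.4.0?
Yes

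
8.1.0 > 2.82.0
True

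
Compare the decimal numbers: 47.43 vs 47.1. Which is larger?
47.43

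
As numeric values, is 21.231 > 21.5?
False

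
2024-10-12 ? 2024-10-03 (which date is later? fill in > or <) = >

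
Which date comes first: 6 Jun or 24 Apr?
24 Apr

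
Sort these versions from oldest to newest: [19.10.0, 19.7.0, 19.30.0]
[19.7.0, 19.10.0, 19.30.0]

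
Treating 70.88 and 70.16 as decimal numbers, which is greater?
70.88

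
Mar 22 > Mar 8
True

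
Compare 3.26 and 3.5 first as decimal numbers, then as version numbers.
As decimals: 3.26 < 3.5. As versions: v3.26 > v3.5 (minor version 26 > 5).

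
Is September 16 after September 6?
Yes. Day 16 comes after day 6 in September — this is a date comparison, not a decimal one (the decimal 9.16 would be smaller than 9.6).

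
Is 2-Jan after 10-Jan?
No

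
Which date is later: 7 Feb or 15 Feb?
15 Feb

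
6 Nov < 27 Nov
True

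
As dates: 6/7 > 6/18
False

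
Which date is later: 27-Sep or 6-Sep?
27-Sep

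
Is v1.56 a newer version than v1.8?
Yes. Version numbers are compared segment by segment as integers, not as decimals: minor version 56 > 8, so v1.56 > v1.8 (even though the decimal 1.56 < 1.8).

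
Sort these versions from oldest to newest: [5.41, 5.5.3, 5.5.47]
[5.5.3, 5.5.47, 5.41]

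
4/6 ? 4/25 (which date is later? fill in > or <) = <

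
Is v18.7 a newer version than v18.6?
Yes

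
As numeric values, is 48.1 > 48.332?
False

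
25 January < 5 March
True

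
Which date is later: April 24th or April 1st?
April 24th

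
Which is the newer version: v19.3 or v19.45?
v19.45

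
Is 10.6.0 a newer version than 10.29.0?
No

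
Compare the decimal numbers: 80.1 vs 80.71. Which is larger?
80.71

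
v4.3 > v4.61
False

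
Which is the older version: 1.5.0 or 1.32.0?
1.5.0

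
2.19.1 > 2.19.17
False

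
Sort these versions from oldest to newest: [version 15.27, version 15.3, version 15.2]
[version 15.2, version 15.3, version 15.27]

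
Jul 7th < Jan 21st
False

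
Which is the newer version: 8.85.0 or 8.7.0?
8.85.0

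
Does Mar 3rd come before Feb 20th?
No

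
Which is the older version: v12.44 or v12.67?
v12.44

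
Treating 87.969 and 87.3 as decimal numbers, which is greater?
87.969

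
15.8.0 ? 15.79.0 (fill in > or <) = <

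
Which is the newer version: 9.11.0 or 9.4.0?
9.11.0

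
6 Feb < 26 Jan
False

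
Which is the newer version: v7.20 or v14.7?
v14.7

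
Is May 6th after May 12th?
No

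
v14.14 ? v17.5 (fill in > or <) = <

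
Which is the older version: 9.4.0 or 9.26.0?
9.4.0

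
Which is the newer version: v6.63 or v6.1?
v6.63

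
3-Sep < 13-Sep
True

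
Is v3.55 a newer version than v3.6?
Yes. Version numbers are compared segment by segment as integers, not as decimals: minor version 55 > 6, so v3.55 > v3.6 (even though the decimal 3.55 < 3.6).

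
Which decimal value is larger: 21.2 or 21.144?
21.2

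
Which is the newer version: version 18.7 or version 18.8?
version 18.8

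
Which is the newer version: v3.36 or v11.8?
v11.8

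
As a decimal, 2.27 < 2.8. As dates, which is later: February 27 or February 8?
February 27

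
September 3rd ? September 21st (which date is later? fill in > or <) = <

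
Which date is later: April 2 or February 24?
April 2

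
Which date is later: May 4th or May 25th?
May 25th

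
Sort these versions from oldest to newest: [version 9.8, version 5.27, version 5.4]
[version 5.4, version 5.27, version 9.8]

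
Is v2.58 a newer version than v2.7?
Yes. Version numbers are compared segment by segment as integers, not as decimals: minor version 58 > 7, so v2.58 > v2.7 (even though the decimal 2.58 < 2.7).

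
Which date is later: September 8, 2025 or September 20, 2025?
September 20, 2025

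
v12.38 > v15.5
False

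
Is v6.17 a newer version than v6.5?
Yes. Version numbers are compared segment by segment as integers, not as decimals: minor version 17 > 5, so v6.17 > v6.5 (even though the decimal 6.17 < 6.5).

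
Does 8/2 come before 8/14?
Yes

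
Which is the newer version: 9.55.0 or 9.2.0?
9.55.0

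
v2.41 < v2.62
True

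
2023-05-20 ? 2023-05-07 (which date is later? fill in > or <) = >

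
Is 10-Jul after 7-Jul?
Yes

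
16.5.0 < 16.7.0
True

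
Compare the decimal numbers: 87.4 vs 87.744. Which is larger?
87.744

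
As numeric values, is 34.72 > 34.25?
True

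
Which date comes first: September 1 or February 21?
February 21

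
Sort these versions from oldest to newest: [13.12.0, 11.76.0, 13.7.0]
[11.76.0, 13.7.0, 13.12.0]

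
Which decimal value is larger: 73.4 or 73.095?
73.4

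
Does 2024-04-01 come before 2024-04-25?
Yes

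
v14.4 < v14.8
True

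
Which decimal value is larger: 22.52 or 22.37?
22.52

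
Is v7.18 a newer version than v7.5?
Yes. Version numbers are compared segment by segment as integers, not as decimals: minor version 18 > 5, so v7.18 > v7.5 (even though the decimal 7.18 < 7.5).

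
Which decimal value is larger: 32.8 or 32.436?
32.8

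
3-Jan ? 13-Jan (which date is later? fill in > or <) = <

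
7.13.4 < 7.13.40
True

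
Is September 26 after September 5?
Yes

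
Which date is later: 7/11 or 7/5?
7/11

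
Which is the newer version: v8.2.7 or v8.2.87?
v8.2.87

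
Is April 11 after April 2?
Yes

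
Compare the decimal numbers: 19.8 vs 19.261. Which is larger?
19.8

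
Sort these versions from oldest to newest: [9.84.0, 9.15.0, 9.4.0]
[9.4.0, 9.15.0, 9.84.0]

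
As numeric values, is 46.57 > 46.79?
False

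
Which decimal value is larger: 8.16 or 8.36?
8.36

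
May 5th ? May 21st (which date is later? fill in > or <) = <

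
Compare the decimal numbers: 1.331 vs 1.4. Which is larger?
1.4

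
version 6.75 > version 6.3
True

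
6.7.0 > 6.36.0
False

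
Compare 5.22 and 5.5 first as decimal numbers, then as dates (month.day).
As decimals: 5.22 < 5.5. As dates: 5/22 is later than 5/5 (day 22 > day 5).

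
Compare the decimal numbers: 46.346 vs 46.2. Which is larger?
46.346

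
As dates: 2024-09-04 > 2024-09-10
False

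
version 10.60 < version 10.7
False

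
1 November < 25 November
True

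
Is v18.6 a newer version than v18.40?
No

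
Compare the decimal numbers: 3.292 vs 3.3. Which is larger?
3.3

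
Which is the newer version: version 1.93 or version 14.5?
version 14.5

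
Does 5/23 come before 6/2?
Yes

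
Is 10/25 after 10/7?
Yes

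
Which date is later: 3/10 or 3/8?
3/10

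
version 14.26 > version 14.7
True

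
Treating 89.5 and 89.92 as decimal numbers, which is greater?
89.92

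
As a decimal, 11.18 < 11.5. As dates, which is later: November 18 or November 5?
November 18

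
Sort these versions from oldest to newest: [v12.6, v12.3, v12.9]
[v12.3, v12.6, v12.9]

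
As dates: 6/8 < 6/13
True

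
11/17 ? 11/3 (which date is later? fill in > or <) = >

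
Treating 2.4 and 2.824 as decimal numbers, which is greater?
2.824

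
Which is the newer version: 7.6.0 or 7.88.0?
7.88.0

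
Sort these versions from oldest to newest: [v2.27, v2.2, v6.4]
[v2.2, v2.27, v6.4]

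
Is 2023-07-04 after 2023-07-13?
No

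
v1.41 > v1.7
True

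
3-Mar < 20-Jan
False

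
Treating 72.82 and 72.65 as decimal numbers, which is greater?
72.82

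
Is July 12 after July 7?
Yes. Day 12 comes after day 7 in July — this is a date comparison, not a decimal one (the decimal 7.12 would be smaller than 7.7).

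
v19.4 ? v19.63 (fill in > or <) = <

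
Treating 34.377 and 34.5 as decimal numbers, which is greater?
34.5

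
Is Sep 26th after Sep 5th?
Yes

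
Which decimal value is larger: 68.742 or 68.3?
68.742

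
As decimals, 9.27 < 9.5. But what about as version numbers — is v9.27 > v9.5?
True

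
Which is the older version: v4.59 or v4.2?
v4.2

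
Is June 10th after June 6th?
Yes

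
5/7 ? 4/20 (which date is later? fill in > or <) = >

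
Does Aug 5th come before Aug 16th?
Yes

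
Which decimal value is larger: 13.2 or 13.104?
13.2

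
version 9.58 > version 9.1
True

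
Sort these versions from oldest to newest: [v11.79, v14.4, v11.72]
[v11.72, v11.79, v14.4]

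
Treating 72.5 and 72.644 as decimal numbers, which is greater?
72.644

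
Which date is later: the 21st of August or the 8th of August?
the 21st of August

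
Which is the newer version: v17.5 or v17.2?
v17.5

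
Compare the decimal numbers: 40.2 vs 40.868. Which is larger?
40.868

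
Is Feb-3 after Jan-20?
Yes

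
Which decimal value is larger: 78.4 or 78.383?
78.4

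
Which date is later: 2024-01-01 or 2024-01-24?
2024-01-24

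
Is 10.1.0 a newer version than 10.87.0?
No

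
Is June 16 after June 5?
Yes. Day 16 comes after day 5 in June — this is a date comparison, not a decimal one (the decimal 6.16 would be smaller than 6.5).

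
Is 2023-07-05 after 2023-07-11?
No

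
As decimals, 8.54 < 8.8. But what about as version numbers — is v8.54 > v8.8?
True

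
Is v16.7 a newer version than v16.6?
Yes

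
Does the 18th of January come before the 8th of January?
No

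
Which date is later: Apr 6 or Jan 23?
Apr 6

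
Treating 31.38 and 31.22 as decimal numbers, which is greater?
31.38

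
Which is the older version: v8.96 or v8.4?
v8.4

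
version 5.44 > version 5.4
True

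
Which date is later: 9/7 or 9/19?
9/19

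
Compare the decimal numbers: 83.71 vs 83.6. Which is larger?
83.71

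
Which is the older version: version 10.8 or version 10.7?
version 10.7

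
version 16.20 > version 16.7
True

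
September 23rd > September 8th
True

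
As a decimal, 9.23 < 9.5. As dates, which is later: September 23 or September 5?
September 23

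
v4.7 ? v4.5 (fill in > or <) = >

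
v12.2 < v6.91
False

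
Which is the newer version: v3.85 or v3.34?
v3.85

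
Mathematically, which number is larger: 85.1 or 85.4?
85.4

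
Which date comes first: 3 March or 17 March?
3 March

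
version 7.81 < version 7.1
False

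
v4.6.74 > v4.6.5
True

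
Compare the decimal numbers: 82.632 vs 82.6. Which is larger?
82.632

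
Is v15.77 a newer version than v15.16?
Yes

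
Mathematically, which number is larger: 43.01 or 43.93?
43.93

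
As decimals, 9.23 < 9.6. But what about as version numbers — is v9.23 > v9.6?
True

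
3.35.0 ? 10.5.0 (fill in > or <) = <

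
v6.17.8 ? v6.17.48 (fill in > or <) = <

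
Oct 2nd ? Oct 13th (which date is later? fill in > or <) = <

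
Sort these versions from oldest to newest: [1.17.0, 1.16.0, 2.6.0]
[1.16.0, 1.17.0, 2.6.0]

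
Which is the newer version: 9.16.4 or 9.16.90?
9.16.90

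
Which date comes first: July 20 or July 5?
July 5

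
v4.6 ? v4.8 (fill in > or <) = <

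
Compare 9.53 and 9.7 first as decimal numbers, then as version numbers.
As decimals: 9.53 < 9.7. As versions: v9.53 > v9.7 (minor version 53 > 7).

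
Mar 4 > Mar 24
False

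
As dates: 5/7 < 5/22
True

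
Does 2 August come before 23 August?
Yes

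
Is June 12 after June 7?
Yes. Day 12 comes after day 7 in June — this is a date comparison, not a decimal one (the decimal 6.12 would be smaller than 6.7).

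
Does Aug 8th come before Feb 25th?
No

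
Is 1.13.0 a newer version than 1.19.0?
No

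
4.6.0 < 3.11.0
False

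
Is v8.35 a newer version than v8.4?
Yes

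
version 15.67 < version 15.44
False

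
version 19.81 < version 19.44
False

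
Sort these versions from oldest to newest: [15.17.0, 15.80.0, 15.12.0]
[15.12.0, 15.17.0, 15.80.0]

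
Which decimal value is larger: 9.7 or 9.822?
9.822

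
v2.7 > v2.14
False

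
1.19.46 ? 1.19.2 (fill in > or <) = >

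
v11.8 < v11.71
True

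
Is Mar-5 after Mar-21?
No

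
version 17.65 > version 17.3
True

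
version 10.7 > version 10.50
False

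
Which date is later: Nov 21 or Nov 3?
Nov 21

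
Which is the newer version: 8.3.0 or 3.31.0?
8.3.0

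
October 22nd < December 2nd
True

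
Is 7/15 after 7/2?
Yes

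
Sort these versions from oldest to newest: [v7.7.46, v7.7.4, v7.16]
[v7.7.4, v7.7.46, v7.16]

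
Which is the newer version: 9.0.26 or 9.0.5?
9.0.26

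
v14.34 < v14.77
True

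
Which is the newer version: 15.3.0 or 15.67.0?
15.67.0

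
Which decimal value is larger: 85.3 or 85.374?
85.374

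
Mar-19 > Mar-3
True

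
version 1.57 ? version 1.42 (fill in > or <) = >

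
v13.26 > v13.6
True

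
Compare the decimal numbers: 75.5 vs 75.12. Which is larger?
75.5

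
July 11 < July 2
False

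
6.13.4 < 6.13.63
True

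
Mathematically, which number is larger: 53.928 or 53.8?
53.928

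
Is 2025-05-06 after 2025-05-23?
No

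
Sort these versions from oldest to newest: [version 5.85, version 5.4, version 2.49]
[version 2.49, version 5.4, version 5.85]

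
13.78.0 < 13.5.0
False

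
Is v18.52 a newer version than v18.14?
Yes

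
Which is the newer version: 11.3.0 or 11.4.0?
11.4.0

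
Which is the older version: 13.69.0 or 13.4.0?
13.4.0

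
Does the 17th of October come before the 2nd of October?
No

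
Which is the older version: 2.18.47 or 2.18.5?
2.18.5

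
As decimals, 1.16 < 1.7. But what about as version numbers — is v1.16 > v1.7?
True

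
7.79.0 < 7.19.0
False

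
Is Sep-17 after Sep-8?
Yes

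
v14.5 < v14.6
True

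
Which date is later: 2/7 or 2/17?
2/17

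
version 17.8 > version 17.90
False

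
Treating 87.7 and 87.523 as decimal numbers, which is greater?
87.7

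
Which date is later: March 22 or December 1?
December 1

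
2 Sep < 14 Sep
True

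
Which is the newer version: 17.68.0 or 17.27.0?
17.68.0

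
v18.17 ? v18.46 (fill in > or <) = <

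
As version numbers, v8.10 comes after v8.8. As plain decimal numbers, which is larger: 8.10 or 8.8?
8.8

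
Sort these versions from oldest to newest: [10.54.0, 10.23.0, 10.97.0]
[10.23.0, 10.54.0, 10.97.0]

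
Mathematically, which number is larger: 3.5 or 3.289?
3.5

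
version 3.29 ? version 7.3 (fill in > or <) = <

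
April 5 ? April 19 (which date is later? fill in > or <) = <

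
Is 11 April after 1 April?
Yes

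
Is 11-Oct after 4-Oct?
Yes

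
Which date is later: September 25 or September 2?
September 25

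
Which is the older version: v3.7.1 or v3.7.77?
v3.7.1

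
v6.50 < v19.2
True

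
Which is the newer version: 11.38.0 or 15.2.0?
15.2.0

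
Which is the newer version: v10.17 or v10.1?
v10.17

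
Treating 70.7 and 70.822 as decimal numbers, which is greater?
70.822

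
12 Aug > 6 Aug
True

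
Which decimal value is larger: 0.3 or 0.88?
0.88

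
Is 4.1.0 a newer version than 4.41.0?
No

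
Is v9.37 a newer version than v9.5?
Yes. Version numbers are compared segment by segment as integers, not as decimals: minor version 37 > 5, so v9.37 > v9.5 (even though the decimal 9.37 < 9.5).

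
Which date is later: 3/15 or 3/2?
3/15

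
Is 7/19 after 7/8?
Yes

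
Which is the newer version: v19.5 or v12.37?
v19.5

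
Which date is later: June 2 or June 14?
June 14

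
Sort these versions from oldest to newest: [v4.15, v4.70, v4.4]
[v4.4, v4.15, v4.70]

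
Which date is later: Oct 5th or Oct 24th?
Oct 24th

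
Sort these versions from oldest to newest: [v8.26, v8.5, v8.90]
[v8.5, v8.26, v8.90]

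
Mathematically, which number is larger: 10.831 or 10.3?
10.831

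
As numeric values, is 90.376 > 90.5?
False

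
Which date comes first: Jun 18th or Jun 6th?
Jun 6th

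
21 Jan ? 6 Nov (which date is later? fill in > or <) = <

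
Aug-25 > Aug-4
True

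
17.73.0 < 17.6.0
False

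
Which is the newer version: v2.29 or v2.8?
v2.29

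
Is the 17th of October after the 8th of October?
Yes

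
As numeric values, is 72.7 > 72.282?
True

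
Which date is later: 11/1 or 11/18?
11/18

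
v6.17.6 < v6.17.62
True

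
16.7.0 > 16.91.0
False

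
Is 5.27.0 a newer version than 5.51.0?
No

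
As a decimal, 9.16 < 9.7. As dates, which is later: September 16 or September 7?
September 16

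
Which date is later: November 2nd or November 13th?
November 13th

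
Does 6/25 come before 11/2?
Yes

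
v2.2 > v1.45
True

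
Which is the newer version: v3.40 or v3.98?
v3.98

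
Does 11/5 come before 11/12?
Yes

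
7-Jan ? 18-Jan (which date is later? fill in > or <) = <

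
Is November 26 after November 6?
Yes. Day 26 comes after day 6 in November — this is a date comparison, not a decimal one (the decimal 11.26 would be smaller than 11.6).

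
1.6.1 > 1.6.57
False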